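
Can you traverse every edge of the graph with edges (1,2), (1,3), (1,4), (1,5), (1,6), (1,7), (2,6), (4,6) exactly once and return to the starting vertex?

Step 1: Find the degree of each vertex:
  deg(1) = 6
  deg(2) = 2
  deg(3) = 1
  deg(4) = 2
  deg(5) = 1
  deg(6) = 3
  deg(7) = 1

Step 2: Count vertices with odd degree:
  Odd-degree vertices: 3, 5, 6, 7 (4 total)

Step 3: Apply Euler's theorem:
  - Eulerian circuit exists iff graph is connected and all vertices have even degree
  - Eulerian path exists iff graph is connected and has 0 or 2 odd-degree vertices

Graph has 4 odd-degree vertices (need 0 or 2).
Neither Eulerian path nor Eulerian circuit exists.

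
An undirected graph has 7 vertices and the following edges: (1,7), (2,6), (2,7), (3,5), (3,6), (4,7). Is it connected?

Step 1: Build adjacency list from edges:
  1: 7
  2: 6, 7
  3: 5, 6
  4: 7
  5: 3
  6: 2, 3
  7: 1, 2, 4

Step 2: Run BFS/DFS from vertex 1:
  Visited: {1, 7, 2, 4, 6, 3, 5}
  Reached 7 of 7 vertices

Step 3: All 7 vertices reached from vertex 1, so the graph is connected.
Answer: Yes, the graph is connected.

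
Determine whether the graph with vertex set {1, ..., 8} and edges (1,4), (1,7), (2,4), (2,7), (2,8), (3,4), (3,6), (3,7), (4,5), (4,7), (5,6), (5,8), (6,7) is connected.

Step 1: Build adjacency list from edges:
  1: 4, 7
  2: 4, 7, 8
  3: 4, 6, 7
  4: 1, 2, 3, 5, 7
  5: 4, 6, 8
  6: 3, 5, 7
  7: 1, 2, 3, 4, 6
  8: 2, 5

Step 2: Run BFS/DFS from vertex 1:
  Visited: {1, 4, 7, 2, 3, 5, 6, 8}
  Reached 8 of 8 vertices

Step 3: All 8 vertices reached from vertex 1, so the graph is connected.
Answer: Yes, the graph is connected.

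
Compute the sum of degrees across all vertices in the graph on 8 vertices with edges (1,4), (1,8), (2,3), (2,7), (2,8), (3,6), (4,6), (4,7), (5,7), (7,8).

Step 1: Count edges incident to each vertex:
  deg(1) = 2 (neighbors: 4, 8)
  deg(2) = 3 (neighbors: 3, 7, 8)
  deg(3) = 2 (neighbors: 2, 6)
  deg(4) = 3 (neighbors: 1, 6, 7)
  deg(5) = 1 (neighbors: 7)
  deg(6) = 2 (neighbors: 3, 4)
  deg(7) = 4 (neighbors: 2, 4, 5, 8)
  deg(8) = 3 (neighbors: 1, 2, 7)

Step 2: Sum all degrees:
  2 + 3 + 2 + 3 + 1 + 2 + 4 + 3 = 20

Verification: sum of degrees = 2 * |E| = 2 * 10 = 20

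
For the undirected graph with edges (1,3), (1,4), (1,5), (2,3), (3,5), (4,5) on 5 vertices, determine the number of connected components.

Step 1: Build adjacency list from edges:
  1: 3, 4, 5
  2: 3
  3: 1, 2, 5
  4: 1, 5
  5: 1, 3, 4

Step 2: Run BFS/DFS from vertex 1:
  Visited: {1, 3, 4, 5, 2}
  Reached 5 of 5 vertices

Step 3: All 5 vertices reached from vertex 1, so the graph is connected.
Number of connected components: 1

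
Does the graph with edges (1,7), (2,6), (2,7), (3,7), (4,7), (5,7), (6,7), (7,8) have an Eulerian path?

Step 1: Find the degree of each vertex:
  deg(1) = 1
  deg(2) = 2
  deg(3) = 1
  deg(4) = 1
  deg(5) = 1
  deg(6) = 2
  deg(7) = 7
  deg(8) = 1

Step 2: Count vertices with odd degree:
  Odd-degree vertices: 1, 3, 4, 5, 7, 8 (6 total)

Step 3: Apply Euler's theorem:
  - Eulerian circuit exists iff graph is connected and all vertices have even degree
  - Eulerian path exists iff graph is connected and has 0 or 2 odd-degree vertices

Graph has 6 odd-degree vertices (need 0 or 2).
Neither Eulerian path nor Eulerian circuit exists.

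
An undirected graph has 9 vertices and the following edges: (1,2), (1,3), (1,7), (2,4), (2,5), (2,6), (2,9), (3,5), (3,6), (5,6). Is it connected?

Step 1: Build adjacency list from edges:
  1: 2, 3, 7
  2: 1, 4, 5, 6, 9
  3: 1, 5, 6
  4: 2
  5: 2, 3, 6
  6: 2, 3, 5
  7: 1
  8: (none)
  9: 2

Step 2: Run BFS/DFS from vertex 1:
  Visited: {1, 2, 3, 7, 4, 5, 6, 9}
  Reached 8 of 9 vertices

Step 3: Only 8 of 9 vertices reached. Graph is disconnected.
Connected components: {1, 2, 3, 4, 5, 6, 7, 9}, {8}
Answer: No, the graph is not connected (2 components).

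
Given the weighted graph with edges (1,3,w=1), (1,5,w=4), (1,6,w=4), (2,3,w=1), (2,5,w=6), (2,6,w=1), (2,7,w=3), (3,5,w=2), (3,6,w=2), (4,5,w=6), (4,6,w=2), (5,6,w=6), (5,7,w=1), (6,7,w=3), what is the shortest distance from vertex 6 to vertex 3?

Step 1: Build adjacency list with weights:
  1: 3(w=1), 5(w=4), 6(w=4)
  2: 3(w=1), 5(w=6), 6(w=1), 7(w=3)
  3: 1(w=1), 2(w=1), 5(w=2), 6(w=2)
  4: 5(w=6), 6(w=2)
  5: 1(w=4), 2(w=6), 3(w=2), 4(w=6), 6(w=6), 7(w=1)
  6: 1(w=4), 2(w=1), 3(w=2), 4(w=2), 5(w=6), 7(w=3)
  7: 2(w=3), 5(w=1), 6(w=3)

Step 2: Apply Dijkstra's algorithm from vertex 6:
  Visit vertex 6 (distance=0)
    Update dist[1] = 4
    Update dist[2] = 1
    Update dist[3] = 2
    Update dist[4] = 2
    Update dist[5] = 6
    Update dist[7] = 3
  Visit vertex 2 (distance=1)
  Visit vertex 3 (distance=2)
    Update dist[1] = 3
    Update dist[5] = 4

Step 3: Shortest path: 6 -> 3
Total weight: 2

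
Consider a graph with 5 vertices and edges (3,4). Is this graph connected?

Step 1: Build adjacency list from edges:
  1: (none)
  2: (none)
  3: 4
  4: 3
  5: (none)

Step 2: Run BFS/DFS from vertex 1:
  Visited: {1}
  Reached 1 of 5 vertices

Step 3: Only 1 of 5 vertices reached. Graph is disconnected.
Connected components: {1}, {2}, {3, 4}, {5}
Answer: No, the graph is not connected (4 components).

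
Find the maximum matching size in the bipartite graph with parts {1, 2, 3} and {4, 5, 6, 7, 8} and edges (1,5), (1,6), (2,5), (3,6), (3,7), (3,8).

Step 1: List the neighbors of each left vertex:
  1: 5, 6
  2: 5
  3: 6, 7, 8

Step 2: Greedily match left vertices, then look for augmenting paths:
  Match 1 -- 6
  Match 2 -- 5
  Match 3 -- 7
  No augmenting path remains.

Step 3: Verify this is maximum:
  Matching size 3 = min(|L|, |R|) = min(3, 5), which is an upper bound, so this matching is maximum.

Maximum matching: {(1,6), (2,5), (3,7)}
Size: 3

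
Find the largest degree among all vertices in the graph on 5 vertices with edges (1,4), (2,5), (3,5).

Step 1: Count edges incident to each vertex:
  deg(1) = 1 (neighbors: 4)
  deg(2) = 1 (neighbors: 5)
  deg(3) = 1 (neighbors: 5)
  deg(4) = 1 (neighbors: 1)
  deg(5) = 2 (neighbors: 2, 3)

Step 2: Find maximum:
  max(1, 1, 1, 1, 2) = 2 (vertex 5)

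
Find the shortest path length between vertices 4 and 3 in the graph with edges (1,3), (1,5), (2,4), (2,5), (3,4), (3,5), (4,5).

Step 1: Build adjacency list:
  1: 3, 5
  2: 4, 5
  3: 1, 4, 5
  4: 2, 3, 5
  5: 1, 2, 3, 4

Step 2: BFS from vertex 4 to find shortest path to 3:
  vertex 2 reached at distance 1
  vertex 3 reached at distance 1

Step 3: Shortest path: 4 -> 3
Path length: 1 edge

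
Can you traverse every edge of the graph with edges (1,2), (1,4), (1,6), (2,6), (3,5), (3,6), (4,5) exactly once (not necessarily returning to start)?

Step 1: Find the degree of each vertex:
  deg(1) = 3
  deg(2) = 2
  deg(3) = 2
  deg(4) = 2
  deg(5) = 2
  deg(6) = 3

Step 2: Count vertices with odd degree:
  Odd-degree vertices: 1, 6 (2 total)

Step 3: Apply Euler's theorem:
  - Eulerian circuit exists iff graph is connected and all vertices have even degree
  - Eulerian path exists iff graph is connected and has 0 or 2 odd-degree vertices

Graph is connected with exactly 2 odd-degree vertices (1, 6).
Eulerian path exists (starting and ending at the odd-degree vertices), but no Eulerian circuit.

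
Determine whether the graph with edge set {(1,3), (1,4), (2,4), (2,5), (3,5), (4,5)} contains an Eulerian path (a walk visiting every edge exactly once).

Step 1: Find the degree of each vertex:
  deg(1) = 2
  deg(2) = 2
  deg(3) = 2
  deg(4) = 3
  deg(5) = 3

Step 2: Count vertices with odd degree:
  Odd-degree vertices: 4, 5 (2 total)

Step 3: Apply Euler's theorem:
  - Eulerian circuit exists iff graph is connected and all vertices have even degree
  - Eulerian path exists iff graph is connected and has 0 or 2 odd-degree vertices

Graph is connected with exactly 2 odd-degree vertices (4, 5).
Eulerian path exists (starting and ending at the odd-degree vertices), but no Eulerian circuit.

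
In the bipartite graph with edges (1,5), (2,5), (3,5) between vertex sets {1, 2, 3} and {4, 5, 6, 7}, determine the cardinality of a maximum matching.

Step 1: List the neighbors of each left vertex:
  1: 5
  2: 5
  3: 5

Step 2: Greedily match left vertices, then look for augmenting paths:
  Match 1 -- 5
  No augmenting path remains.

Step 3: Verify this is maximum:
  Matching has size 1. The vertex set {5} covers every edge and has size 1; any matching has at most one edge per cover vertex, so 1 is maximum (König's theorem).

Maximum matching: {(1,5)}
Size: 1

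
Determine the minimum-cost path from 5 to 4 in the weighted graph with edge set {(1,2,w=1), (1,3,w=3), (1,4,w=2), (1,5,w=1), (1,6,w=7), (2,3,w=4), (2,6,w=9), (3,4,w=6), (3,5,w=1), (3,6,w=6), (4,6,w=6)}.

Step 1: Build adjacency list with weights:
  1: 2(w=1), 3(w=3), 4(w=2), 5(w=1), 6(w=7)
  2: 1(w=1), 3(w=4), 6(w=9)
  3: 1(w=3), 2(w=4), 4(w=6), 5(w=1), 6(w=6)
  4: 1(w=2), 3(w=6), 6(w=6)
  5: 1(w=1), 3(w=1)
  6: 1(w=7), 2(w=9), 3(w=6), 4(w=6)

Step 2: Apply Dijkstra's algorithm from vertex 5:
  Visit vertex 5 (distance=0)
    Update dist[1] = 1
    Update dist[3] = 1
  Visit vertex 1 (distance=1)
    Update dist[2] = 2
    Update dist[4] = 3
    Update dist[6] = 8
  Visit vertex 3 (distance=1)
    Update dist[6] = 7
  Visit vertex 2 (distance=2)
  Visit vertex 4 (distance=3)

Step 3: Shortest path: 5 -> 1 -> 4
Total weight: 1 + 2 = 3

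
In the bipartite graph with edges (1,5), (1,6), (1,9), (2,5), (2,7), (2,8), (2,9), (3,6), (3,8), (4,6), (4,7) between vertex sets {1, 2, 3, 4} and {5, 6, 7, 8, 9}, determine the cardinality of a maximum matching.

Step 1: List the neighbors of each left vertex:
  1: 5, 6, 9
  2: 5, 7, 8, 9
  3: 6, 8
  4: 6, 7

Step 2: Greedily match left vertices, then look for augmenting paths:
  Match 1 -- 5
  Match 2 -- 7
  Match 3 -- 8
  Match 4 -- 6
  No augmenting path remains.

Step 3: Verify this is maximum:
  Matching size 4 = min(|L|, |R|) = min(4, 5), which is an upper bound, so this matching is maximum.

Maximum matching: {(1,5), (2,7), (3,8), (4,6)}
Size: 4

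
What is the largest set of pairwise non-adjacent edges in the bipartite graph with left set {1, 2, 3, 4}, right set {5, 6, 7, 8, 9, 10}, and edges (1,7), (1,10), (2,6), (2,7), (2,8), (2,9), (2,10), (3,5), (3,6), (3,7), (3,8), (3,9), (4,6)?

Step 1: List the neighbors of each left vertex:
  1: 7, 10
  2: 6, 7, 8, 9, 10
  3: 5, 6, 7, 8, 9
  4: 6

Step 2: Greedily match left vertices, then look for augmenting paths:
  Match 1 -- 7
  Match 2 -- 8
  Match 3 -- 5
  Match 4 -- 6
  No augmenting path remains.

Step 3: Verify this is maximum:
  Matching size 4 = min(|L|, |R|) = min(4, 6), which is an upper bound, so this matching is maximum.

Maximum matching: {(1,7), (2,8), (3,5), (4,6)}
Size: 4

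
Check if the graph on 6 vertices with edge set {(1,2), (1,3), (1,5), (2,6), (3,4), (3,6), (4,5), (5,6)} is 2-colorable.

Step 1: Attempt 2-coloring using BFS:
  Start at vertex 1, assign color 0
  Color vertex 2 with color 1 (neighbor of 1)
  Color vertex 3 with color 1 (neighbor of 1)
  Color vertex 5 with color 1 (neighbor of 1)
  Color vertex 6 with color 0 (neighbor of 2)
  Color vertex 4 with color 0 (neighbor of 3)

Step 2: 2-coloring succeeded. No conflicts found.
  Set A (color 0): {1, 4, 6}
  Set B (color 1): {2, 3, 5}

The graph is bipartite with partition {1, 4, 6}, {2, 3, 5}.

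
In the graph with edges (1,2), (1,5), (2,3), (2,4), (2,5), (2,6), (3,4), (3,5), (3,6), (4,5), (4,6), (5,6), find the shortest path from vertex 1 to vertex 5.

Step 1: Build adjacency list:
  1: 2, 5
  2: 1, 3, 4, 5, 6
  3: 2, 4, 5, 6
  4: 2, 3, 5, 6
  5: 1, 2, 3, 4, 6
  6: 2, 3, 4, 5

Step 2: BFS from vertex 1 to find shortest path to 5:
  vertex 2 reached at distance 1
  vertex 5 reached at distance 1

Step 3: Shortest path: 1 -> 5
Path length: 1 edge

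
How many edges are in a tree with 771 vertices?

A tree on n vertices always has exactly n - 1 edges.
For n = 771: edges = 771 - 1 = 770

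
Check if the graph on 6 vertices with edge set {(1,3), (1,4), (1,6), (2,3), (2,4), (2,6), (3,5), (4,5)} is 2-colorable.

Step 1: Attempt 2-coloring using BFS:
  Start at vertex 1, assign color 0
  Color vertex 3 with color 1 (neighbor of 1)
  Color vertex 4 with color 1 (neighbor of 1)
  Color vertex 6 with color 1 (neighbor of 1)
  Color vertex 2 with color 0 (neighbor of 3)
  Color vertex 5 with color 0 (neighbor of 3)

Step 2: 2-coloring succeeded. No conflicts found.
  Set A (color 0): {1, 2, 5}
  Set B (color 1): {3, 4, 6}

The graph is bipartite with partition {1, 2, 5}, {3, 4, 6}.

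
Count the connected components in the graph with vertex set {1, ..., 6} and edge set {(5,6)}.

Step 1: Build adjacency list from edges:
  1: (none)
  2: (none)
  3: (none)
  4: (none)
  5: 6
  6: 5

Step 2: Run BFS/DFS from vertex 1:
  Visited: {1}
  Reached 1 of 6 vertices

Step 3: Only 1 of 6 vertices reached. Graph is disconnected.
Connected components: {1}, {2}, {3}, {4}, {5, 6}
Number of connected components: 5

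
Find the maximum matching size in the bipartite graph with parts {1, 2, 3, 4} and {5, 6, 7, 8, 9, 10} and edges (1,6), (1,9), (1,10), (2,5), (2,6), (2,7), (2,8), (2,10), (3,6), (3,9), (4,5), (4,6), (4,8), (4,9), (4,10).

Step 1: List the neighbors of each left vertex:
  1: 6, 9, 10
  2: 5, 6, 7, 8, 10
  3: 6, 9
  4: 5, 6, 8, 9, 10

Step 2: Greedily match left vertices, then look for augmenting paths:
  Match 1 -- 6
  Match 2 -- 5
  Match 3 -- 9
  Match 4 -- 8
  No augmenting path remains.

Step 3: Verify this is maximum:
  Matching size 4 = min(|L|, |R|) = min(4, 6), which is an upper bound, so this matching is maximum.

Maximum matching: {(1,6), (2,5), (3,9), (4,8)}
Size: 4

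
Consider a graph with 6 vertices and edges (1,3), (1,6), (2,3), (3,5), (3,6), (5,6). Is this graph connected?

Step 1: Build adjacency list from edges:
  1: 3, 6
  2: 3
  3: 1, 2, 5, 6
  4: (none)
  5: 3, 6
  6: 1, 3, 5

Step 2: Run BFS/DFS from vertex 1:
  Visited: {1, 3, 6, 2, 5}
  Reached 5 of 6 vertices

Step 3: Only 5 of 6 vertices reached. Graph is disconnected.
Connected components: {1, 2, 3, 5, 6}, {4}
Answer: No, the graph is not connected (2 components).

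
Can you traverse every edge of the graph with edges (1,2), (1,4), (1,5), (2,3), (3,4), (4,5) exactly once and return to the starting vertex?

Step 1: Find the degree of each vertex:
  deg(1) = 3
  deg(2) = 2
  deg(3) = 2
  deg(4) = 3
  deg(5) = 2

Step 2: Count vertices with odd degree:
  Odd-degree vertices: 1, 4 (2 total)

Step 3: Apply Euler's theorem:
  - Eulerian circuit exists iff graph is connected and all vertices have even degree
  - Eulerian path exists iff graph is connected and has 0 or 2 odd-degree vertices

Graph is connected with exactly 2 odd-degree vertices (1, 4).
Eulerian path exists (starting and ending at the odd-degree vertices), but no Eulerian circuit.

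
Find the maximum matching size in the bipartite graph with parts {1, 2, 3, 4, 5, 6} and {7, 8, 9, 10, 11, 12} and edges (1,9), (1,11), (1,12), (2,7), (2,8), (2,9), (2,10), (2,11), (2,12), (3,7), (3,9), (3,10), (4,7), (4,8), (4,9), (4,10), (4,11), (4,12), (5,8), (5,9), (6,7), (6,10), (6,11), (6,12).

Step 1: List the neighbors of each left vertex:
  1: 9, 11, 12
  2: 7, 8, 9, 10, 11, 12
  3: 7, 9, 10
  4: 7, 8, 9, 10, 11, 12
  5: 8, 9
  6: 7, 10, 11, 12

Step 2: Greedily match left vertices, then look for augmenting paths:
  Match 1 -- 9
  Match 2 -- 7
  Match 3 -- 10
  Match 4 -- 12
  Match 5 -- 8
  Match 6 -- 11
  No augmenting path remains.

Step 3: Verify this is maximum:
  Matching size 6 = min(|L|, |R|) = min(6, 6), which is an upper bound, so this matching is maximum.

Maximum matching: {(1,9), (2,7), (3,10), (4,12), (5,8), (6,11)}
Size: 6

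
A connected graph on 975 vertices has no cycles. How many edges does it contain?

A tree on n vertices always has exactly n - 1 edges.
For n = 975: edges = 975 - 1 = 974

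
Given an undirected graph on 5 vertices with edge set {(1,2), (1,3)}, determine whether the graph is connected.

Step 1: Build adjacency list from edges:
  1: 2, 3
  2: 1
  3: 1
  4: (none)
  5: (none)

Step 2: Run BFS/DFS from vertex 1:
  Visited: {1, 2, 3}
  Reached 3 of 5 vertices

Step 3: Only 3 of 5 vertices reached. Graph is disconnected.
Connected components: {1, 2, 3}, {4}, {5}
Answer: No, the graph is not connected (3 components).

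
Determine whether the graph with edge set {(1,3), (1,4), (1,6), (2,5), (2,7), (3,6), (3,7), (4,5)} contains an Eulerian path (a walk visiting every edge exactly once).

Step 1: Find the degree of each vertex:
  deg(1) = 3
  deg(2) = 2
  deg(3) = 3
  deg(4) = 2
  deg(5) = 2
  deg(6) = 2
  deg(7) = 2

Step 2: Count vertices with odd degree:
  Odd-degree vertices: 1, 3 (2 total)

Step 3: Apply Euler's theorem:
  - Eulerian circuit exists iff graph is connected and all vertices have even degree
  - Eulerian path exists iff graph is connected and has 0 or 2 odd-degree vertices

Graph is connected with exactly 2 odd-degree vertices (1, 3).
Eulerian path exists (starting and ending at the odd-degree vertices), but no Eulerian circuit.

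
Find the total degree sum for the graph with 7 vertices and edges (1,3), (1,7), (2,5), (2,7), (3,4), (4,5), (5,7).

Step 1: Count edges incident to each vertex:
  deg(1) = 2 (neighbors: 3, 7)
  deg(2) = 2 (neighbors: 5, 7)
  deg(3) = 2 (neighbors: 1, 4)
  deg(4) = 2 (neighbors: 3, 5)
  deg(5) = 3 (neighbors: 2, 4, 7)
  deg(6) = 0 (neighbors: none)
  deg(7) = 3 (neighbors: 1, 2, 5)

Step 2: Sum all degrees:
  2 + 2 + 2 + 2 + 3 + 0 + 3 = 14

Verification: sum of degrees = 2 * |E| = 2 * 7 = 14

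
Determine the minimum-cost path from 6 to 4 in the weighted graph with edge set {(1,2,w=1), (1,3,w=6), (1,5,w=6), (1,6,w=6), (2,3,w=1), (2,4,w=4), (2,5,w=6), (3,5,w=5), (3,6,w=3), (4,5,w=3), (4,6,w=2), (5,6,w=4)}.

Step 1: Build adjacency list with weights:
  1: 2(w=1), 3(w=6), 5(w=6), 6(w=6)
  2: 1(w=1), 3(w=1), 4(w=4), 5(w=6)
  3: 1(w=6), 2(w=1), 5(w=5), 6(w=3)
  4: 2(w=4), 5(w=3), 6(w=2)
  5: 1(w=6), 2(w=6), 3(w=5), 4(w=3), 6(w=4)
  6: 1(w=6), 3(w=3), 4(w=2), 5(w=4)

Step 2: Apply Dijkstra's algorithm from vertex 6:
  Visit vertex 6 (distance=0)
    Update dist[1] = 6
    Update dist[3] = 3
    Update dist[4] = 2
    Update dist[5] = 4
  Visit vertex 4 (distance=2)
    Update dist[2] = 6

Step 3: Shortest path: 6 -> 4
Total weight: 2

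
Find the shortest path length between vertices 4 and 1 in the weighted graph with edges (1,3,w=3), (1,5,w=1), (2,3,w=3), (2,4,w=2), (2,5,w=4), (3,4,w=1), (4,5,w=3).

Step 1: Build adjacency list with weights:
  1: 3(w=3), 5(w=1)
  2: 3(w=3), 4(w=2), 5(w=4)
  3: 1(w=3), 2(w=3), 4(w=1)
  4: 2(w=2), 3(w=1), 5(w=3)
  5: 1(w=1), 2(w=4), 4(w=3)

Step 2: Apply Dijkstra's algorithm from vertex 4:
  Visit vertex 4 (distance=0)
    Update dist[2] = 2
    Update dist[3] = 1
    Update dist[5] = 3
  Visit vertex 3 (distance=1)
    Update dist[1] = 4
  Visit vertex 2 (distance=2)
  Visit vertex 5 (distance=3)
  Visit vertex 1 (distance=4)

Step 3: Shortest path: 4 -> 5 -> 1
Total weight: 3 + 1 = 4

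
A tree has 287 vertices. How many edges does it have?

A tree on n vertices always has exactly n - 1 edges.
For n = 287: edges = 287 - 1 = 286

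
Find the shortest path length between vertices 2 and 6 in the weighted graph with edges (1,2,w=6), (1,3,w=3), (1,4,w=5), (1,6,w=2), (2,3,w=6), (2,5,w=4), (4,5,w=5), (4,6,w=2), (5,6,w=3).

Step 1: Build adjacency list with weights:
  1: 2(w=6), 3(w=3), 4(w=5), 6(w=2)
  2: 1(w=6), 3(w=6), 5(w=4)
  3: 1(w=3), 2(w=6)
  4: 1(w=5), 5(w=5), 6(w=2)
  5: 2(w=4), 4(w=5), 6(w=3)
  6: 1(w=2), 4(w=2), 5(w=3)

Step 2: Apply Dijkstra's algorithm from vertex 2:
  Visit vertex 2 (distance=0)
    Update dist[1] = 6
    Update dist[3] = 6
    Update dist[5] = 4
  Visit vertex 5 (distance=4)
    Update dist[4] = 9
    Update dist[6] = 7
  Visit vertex 1 (distance=6)
  Visit vertex 3 (distance=6)
  Visit vertex 6 (distance=7)

Step 3: Shortest path: 2 -> 5 -> 6
Total weight: 4 + 3 = 7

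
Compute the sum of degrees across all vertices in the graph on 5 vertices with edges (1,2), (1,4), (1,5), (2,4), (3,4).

Step 1: Count edges incident to each vertex:
  deg(1) = 3 (neighbors: 2, 4, 5)
  deg(2) = 2 (neighbors: 1, 4)
  deg(3) = 1 (neighbors: 4)
  deg(4) = 3 (neighbors: 1, 2, 3)
  deg(5) = 1 (neighbors: 1)

Step 2: Sum all degrees:
  3 + 2 + 1 + 3 + 1 = 10

Verification: sum of degrees = 2 * |E| = 2 * 5 = 10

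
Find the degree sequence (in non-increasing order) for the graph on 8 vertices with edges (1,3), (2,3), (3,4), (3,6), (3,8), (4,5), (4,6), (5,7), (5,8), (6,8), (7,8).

Step 1: Count edges incident to each vertex:
  deg(1) = 1 (neighbors: 3)
  deg(2) = 1 (neighbors: 3)
  deg(3) = 5 (neighbors: 1, 2, 4, 6, 8)
  deg(4) = 3 (neighbors: 3, 5, 6)
  deg(5) = 3 (neighbors: 4, 7, 8)
  deg(6) = 3 (neighbors: 3, 4, 8)
  deg(7) = 2 (neighbors: 5, 8)
  deg(8) = 4 (neighbors: 3, 5, 6, 7)

Step 2: Sort degrees in non-increasing order:
  Degrees: [1, 1, 5, 3, 3, 3, 2, 4] -> sorted: [5, 4, 3, 3, 3, 2, 1, 1]

Degree sequence: [5, 4, 3, 3, 3, 2, 1, 1]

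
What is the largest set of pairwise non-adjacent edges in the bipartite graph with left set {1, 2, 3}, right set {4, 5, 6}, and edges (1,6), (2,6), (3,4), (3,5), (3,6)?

Step 1: List the neighbors of each left vertex:
  1: 6
  2: 6
  3: 4, 5, 6

Step 2: Greedily match left vertices, then look for augmenting paths:
  Match 1 -- 6
  Match 3 -- 4
  No augmenting path remains.

Step 3: Verify this is maximum:
  Matching has size 2. The vertex set {3, 6} covers every edge and has size 2; any matching has at most one edge per cover vertex, so 2 is maximum (König's theorem).

Maximum matching: {(1,6), (3,4)}
Size: 2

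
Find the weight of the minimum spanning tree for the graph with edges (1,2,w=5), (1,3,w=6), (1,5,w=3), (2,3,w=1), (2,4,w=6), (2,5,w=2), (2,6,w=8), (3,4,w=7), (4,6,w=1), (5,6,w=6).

Apply Kruskal's algorithm (sort edges by weight, add if no cycle):

Sorted edges by weight:
  (2,3) w=1
  (4,6) w=1
  (2,5) w=2
  (1,5) w=3
  (1,2) w=5
  (1,3) w=6
  (2,4) w=6
  (5,6) w=6
  (3,4) w=7
  (2,6) w=8

Add edge (2,3) w=1 -- no cycle. Running total: 1
Add edge (4,6) w=1 -- no cycle. Running total: 2
Add edge (2,5) w=2 -- no cycle. Running total: 4
Add edge (1,5) w=3 -- no cycle. Running total: 7
Skip edge (1,2) w=5 -- would create cycle
Skip edge (1,3) w=6 -- would create cycle
Add edge (2,4) w=6 -- no cycle. Running total: 13

MST edges: (2,3,w=1), (4,6,w=1), (2,5,w=2), (1,5,w=3), (2,4,w=6)
Total MST weight: 1 + 1 + 2 + 3 + 6 = 13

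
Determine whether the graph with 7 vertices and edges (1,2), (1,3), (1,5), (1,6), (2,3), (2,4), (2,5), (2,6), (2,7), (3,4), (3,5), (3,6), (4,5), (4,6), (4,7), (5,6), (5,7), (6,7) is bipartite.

Step 1: Attempt 2-coloring using BFS:
  Start at vertex 1, assign color 0
  Color vertex 2 with color 1 (neighbor of 1)
  Color vertex 3 with color 1 (neighbor of 1)
  Color vertex 5 with color 1 (neighbor of 1)
  Color vertex 6 with color 1 (neighbor of 1)

Step 2: Conflict found! Vertices 2 and 3 are adjacent but have the same color.
This means the graph contains an odd cycle.

The graph is NOT bipartite.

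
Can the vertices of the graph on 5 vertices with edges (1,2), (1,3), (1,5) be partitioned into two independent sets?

Step 1: Attempt 2-coloring using BFS:
  Start at vertex 1, assign color 0
  Color vertex 2 with color 1 (neighbor of 1)
  Color vertex 3 with color 1 (neighbor of 1)
  Color vertex 5 with color 1 (neighbor of 1)
  Start new component at vertex 4, assign color 0

Step 2: 2-coloring succeeded. No conflicts found.
  Set A (color 0): {1, 4}
  Set B (color 1): {2, 3, 5}

The graph is bipartite with partition {1, 4}, {2, 3, 5}.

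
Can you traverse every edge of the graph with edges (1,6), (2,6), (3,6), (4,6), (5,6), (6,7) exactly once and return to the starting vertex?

Step 1: Find the degree of each vertex:
  deg(1) = 1
  deg(2) = 1
  deg(3) = 1
  deg(4) = 1
  deg(5) = 1
  deg(6) = 6
  deg(7) = 1

Step 2: Count vertices with odd degree:
  Odd-degree vertices: 1, 2, 3, 4, 5, 7 (6 total)

Step 3: Apply Euler's theorem:
  - Eulerian circuit exists iff graph is connected and all vertices have even degree
  - Eulerian path exists iff graph is connected and has 0 or 2 odd-degree vertices

Graph has 6 odd-degree vertices (need 0 or 2).
Neither Eulerian path nor Eulerian circuit exists.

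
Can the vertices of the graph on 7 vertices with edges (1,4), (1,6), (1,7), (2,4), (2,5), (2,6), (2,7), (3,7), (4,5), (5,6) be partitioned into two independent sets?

Step 1: Attempt 2-coloring using BFS:
  Start at vertex 1, assign color 0
  Color vertex 4 with color 1 (neighbor of 1)
  Color vertex 6 with color 1 (neighbor of 1)
  Color vertex 7 with color 1 (neighbor of 1)
  Color vertex 2 with color 0 (neighbor of 4)
  Color vertex 5 with color 0 (neighbor of 4)
  Color vertex 3 with color 0 (neighbor of 7)

Step 2: Conflict found! Vertices 2 and 5 are adjacent but have the same color.
This means the graph contains an odd cycle.

The graph is NOT bipartite.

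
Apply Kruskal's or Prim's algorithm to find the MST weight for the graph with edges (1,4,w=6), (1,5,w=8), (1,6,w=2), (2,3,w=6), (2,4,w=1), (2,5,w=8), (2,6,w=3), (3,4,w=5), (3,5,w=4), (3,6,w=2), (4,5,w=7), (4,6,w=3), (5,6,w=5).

Apply Kruskal's algorithm (sort edges by weight, add if no cycle):

Sorted edges by weight:
  (2,4) w=1
  (1,6) w=2
  (3,6) w=2
  (2,6) w=3
  (4,6) w=3
  (3,5) w=4
  (3,4) w=5
  (5,6) w=5
  (1,4) w=6
  (2,3) w=6
  (4,5) w=7
  (1,5) w=8
  (2,5) w=8

Add edge (2,4) w=1 -- no cycle. Running total: 1
Add edge (1,6) w=2 -- no cycle. Running total: 3
Add edge (3,6) w=2 -- no cycle. Running total: 5
Add edge (2,6) w=3 -- no cycle. Running total: 8
Skip edge (4,6) w=3 -- would create cycle
Add edge (3,5) w=4 -- no cycle. Running total: 12

MST edges: (2,4,w=1), (1,6,w=2), (3,6,w=2), (2,6,w=3), (3,5,w=4)
Total MST weight: 1 + 2 + 2 + 3 + 4 = 12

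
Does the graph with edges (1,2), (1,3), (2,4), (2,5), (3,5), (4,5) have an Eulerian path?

Step 1: Find the degree of each vertex:
  deg(1) = 2
  deg(2) = 3
  deg(3) = 2
  deg(4) = 2
  deg(5) = 3

Step 2: Count vertices with odd degree:
  Odd-degree vertices: 2, 5 (2 total)

Step 3: Apply Euler's theorem:
  - Eulerian circuit exists iff graph is connected and all vertices have even degree
  - Eulerian path exists iff graph is connected and has 0 or 2 odd-degree vertices

Graph is connected with exactly 2 odd-degree vertices (2, 5).
Eulerian path exists (starting and ending at the odd-degree vertices), but no Eulerian circuit.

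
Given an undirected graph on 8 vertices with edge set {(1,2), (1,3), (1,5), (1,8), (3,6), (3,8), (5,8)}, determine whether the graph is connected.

Step 1: Build adjacency list from edges:
  1: 2, 3, 5, 8
  2: 1
  3: 1, 6, 8
  4: (none)
  5: 1, 8
  6: 3
  7: (none)
  8: 1, 3, 5

Step 2: Run BFS/DFS from vertex 1:
  Visited: {1, 2, 3, 5, 8, 6}
  Reached 6 of 8 vertices

Step 3: Only 6 of 8 vertices reached. Graph is disconnected.
Connected components: {1, 2, 3, 5, 6, 8}, {4}, {7}
Answer: No, the graph is not connected (3 components).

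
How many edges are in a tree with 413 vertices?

A tree on n vertices always has exactly n - 1 edges.
For n = 413: edges = 413 - 1 = 412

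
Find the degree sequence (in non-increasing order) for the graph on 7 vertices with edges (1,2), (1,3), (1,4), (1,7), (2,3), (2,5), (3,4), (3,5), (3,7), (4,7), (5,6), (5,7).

Step 1: Count edges incident to each vertex:
  deg(1) = 4 (neighbors: 2, 3, 4, 7)
  deg(2) = 3 (neighbors: 1, 3, 5)
  deg(3) = 5 (neighbors: 1, 2, 4, 5, 7)
  deg(4) = 3 (neighbors: 1, 3, 7)
  deg(5) = 4 (neighbors: 2, 3, 6, 7)
  deg(6) = 1 (neighbors: 5)
  deg(7) = 4 (neighbors: 1, 3, 4, 5)

Step 2: Sort degrees in non-increasing order:
  Degrees: [4, 3, 5, 3, 4, 1, 4] -> sorted: [5, 4, 4, 4, 3, 3, 1]

Degree sequence: [5, 4, 4, 4, 3, 3, 1]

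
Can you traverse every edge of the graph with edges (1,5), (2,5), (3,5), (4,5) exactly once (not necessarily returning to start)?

Step 1: Find the degree of each vertex:
  deg(1) = 1
  deg(2) = 1
  deg(3) = 1
  deg(4) = 1
  deg(5) = 4

Step 2: Count vertices with odd degree:
  Odd-degree vertices: 1, 2, 3, 4 (4 total)

Step 3: Apply Euler's theorem:
  - Eulerian circuit exists iff graph is connected and all vertices have even degree
  - Eulerian path exists iff graph is connected and has 0 or 2 odd-degree vertices

Graph has 4 odd-degree vertices (need 0 or 2).
Neither Eulerian path nor Eulerian circuit exists.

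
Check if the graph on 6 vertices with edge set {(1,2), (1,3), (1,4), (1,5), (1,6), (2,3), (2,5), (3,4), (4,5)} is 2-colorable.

Step 1: Attempt 2-coloring using BFS:
  Start at vertex 1, assign color 0
  Color vertex 2 with color 1 (neighbor of 1)
  Color vertex 3 with color 1 (neighbor of 1)
  Color vertex 4 with color 1 (neighbor of 1)
  Color vertex 5 with color 1 (neighbor of 1)
  Color vertex 6 with color 1 (neighbor of 1)

Step 2: Conflict found! Vertices 2 and 3 are adjacent but have the same color.
This means the graph contains an odd cycle.

The graph is NOT bipartite.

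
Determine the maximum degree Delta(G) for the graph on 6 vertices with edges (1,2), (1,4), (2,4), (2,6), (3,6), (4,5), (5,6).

Step 1: Count edges incident to each vertex:
  deg(1) = 2 (neighbors: 2, 4)
  deg(2) = 3 (neighbors: 1, 4, 6)
  deg(3) = 1 (neighbors: 6)
  deg(4) = 3 (neighbors: 1, 2, 5)
  deg(5) = 2 (neighbors: 4, 6)
  deg(6) = 3 (neighbors: 2, 3, 5)

Step 2: Find maximum:
  max(2, 3, 1, 3, 2, 3) = 3 (vertex 2)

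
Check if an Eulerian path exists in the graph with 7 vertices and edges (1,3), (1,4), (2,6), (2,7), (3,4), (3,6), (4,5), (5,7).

Step 1: Find the degree of each vertex:
  deg(1) = 2
  deg(2) = 2
  deg(3) = 3
  deg(4) = 3
  deg(5) = 2
  deg(6) = 2
  deg(7) = 2

Step 2: Count vertices with odd degree:
  Odd-degree vertices: 3, 4 (2 total)

Step 3: Apply Euler's theorem:
  - Eulerian circuit exists iff graph is connected and all vertices have even degree
  - Eulerian path exists iff graph is connected and has 0 or 2 odd-degree vertices

Graph is connected with exactly 2 odd-degree vertices (3, 4).
Eulerian path exists (starting and ending at the odd-degree vertices), but no Eulerian circuit.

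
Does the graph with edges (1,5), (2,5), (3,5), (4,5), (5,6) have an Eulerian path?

Step 1: Find the degree of each vertex:
  deg(1) = 1
  deg(2) = 1
  deg(3) = 1
  deg(4) = 1
  deg(5) = 5
  deg(6) = 1

Step 2: Count vertices with odd degree:
  Odd-degree vertices: 1, 2, 3, 4, 5, 6 (6 total)

Step 3: Apply Euler's theorem:
  - Eulerian circuit exists iff graph is connected and all vertices have even degree
  - Eulerian path exists iff graph is connected and has 0 or 2 odd-degree vertices

Graph has 6 odd-degree vertices (need 0 or 2).
Neither Eulerian path nor Eulerian circuit exists.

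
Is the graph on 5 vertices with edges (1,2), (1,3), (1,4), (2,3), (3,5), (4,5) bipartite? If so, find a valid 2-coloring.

Step 1: Attempt 2-coloring using BFS:
  Start at vertex 1, assign color 0
  Color vertex 2 with color 1 (neighbor of 1)
  Color vertex 3 with color 1 (neighbor of 1)
  Color vertex 4 with color 1 (neighbor of 1)

Step 2: Conflict found! Vertices 2 and 3 are adjacent but have the same color.
This means the graph contains an odd cycle.

The graph is NOT bipartite.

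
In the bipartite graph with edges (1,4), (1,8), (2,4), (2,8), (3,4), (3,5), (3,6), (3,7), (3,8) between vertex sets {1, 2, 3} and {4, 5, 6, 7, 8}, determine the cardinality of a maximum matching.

Step 1: List the neighbors of each left vertex:
  1: 4, 8
  2: 4, 8
  3: 4, 5, 6, 7, 8

Step 2: Greedily match left vertices, then look for augmenting paths:
  Match 1 -- 4
  Match 2 -- 8
  Match 3 -- 5
  No augmenting path remains.

Step 3: Verify this is maximum:
  Matching size 3 = min(|L|, |R|) = min(3, 5), which is an upper bound, so this matching is maximum.

Maximum matching: {(1,4), (2,8), (3,5)}
Size: 3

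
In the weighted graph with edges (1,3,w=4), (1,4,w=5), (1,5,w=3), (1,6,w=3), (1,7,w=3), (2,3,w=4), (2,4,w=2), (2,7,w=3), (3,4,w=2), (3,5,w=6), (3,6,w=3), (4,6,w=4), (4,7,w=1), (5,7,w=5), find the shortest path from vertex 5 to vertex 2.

Step 1: Build adjacency list with weights:
  1: 3(w=4), 4(w=5), 5(w=3), 6(w=3), 7(w=3)
  2: 3(w=4), 4(w=2), 7(w=3)
  3: 1(w=4), 2(w=4), 4(w=2), 5(w=6), 6(w=3)
  4: 1(w=5), 2(w=2), 3(w=2), 6(w=4), 7(w=1)
  5: 1(w=3), 3(w=6), 7(w=5)
  6: 1(w=3), 3(w=3), 4(w=4)
  7: 1(w=3), 2(w=3), 4(w=1), 5(w=5)

Step 2: Apply Dijkstra's algorithm from vertex 5:
  Visit vertex 5 (distance=0)
    Update dist[1] = 3
    Update dist[3] = 6
    Update dist[7] = 5
  Visit vertex 1 (distance=3)
    Update dist[4] = 8
    Update dist[6] = 6
  Visit vertex 7 (distance=5)
    Update dist[2] = 8
    Update dist[4] = 6
  Visit vertex 3 (distance=6)
  Visit vertex 4 (distance=6)
  Visit vertex 6 (distance=6)
  Visit vertex 2 (distance=8)

Step 3: Shortest path: 5 -> 7 -> 2
Total weight: 5 + 3 = 8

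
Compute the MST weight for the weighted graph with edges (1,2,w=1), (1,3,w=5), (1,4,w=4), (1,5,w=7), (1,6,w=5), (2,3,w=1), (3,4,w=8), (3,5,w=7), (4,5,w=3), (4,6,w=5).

Apply Kruskal's algorithm (sort edges by weight, add if no cycle):

Sorted edges by weight:
  (1,2) w=1
  (2,3) w=1
  (4,5) w=3
  (1,4) w=4
  (1,6) w=5
  (1,3) w=5
  (4,6) w=5
  (1,5) w=7
  (3,5) w=7
  (3,4) w=8

Add edge (1,2) w=1 -- no cycle. Running total: 1
Add edge (2,3) w=1 -- no cycle. Running total: 2
Add edge (4,5) w=3 -- no cycle. Running total: 5
Add edge (1,4) w=4 -- no cycle. Running total: 9
Add edge (1,6) w=5 -- no cycle. Running total: 14

MST edges: (1,2,w=1), (2,3,w=1), (4,5,w=3), (1,4,w=4), (1,6,w=5)
Total MST weight: 1 + 1 + 3 + 4 + 5 = 14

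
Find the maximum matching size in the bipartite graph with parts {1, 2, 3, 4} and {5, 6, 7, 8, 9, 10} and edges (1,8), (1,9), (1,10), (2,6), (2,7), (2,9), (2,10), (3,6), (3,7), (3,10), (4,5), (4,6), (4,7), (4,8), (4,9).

Step 1: List the neighbors of each left vertex:
  1: 8, 9, 10
  2: 6, 7, 9, 10
  3: 6, 7, 10
  4: 5, 6, 7, 8, 9

Step 2: Greedily match left vertices, then look for augmenting paths:
  Match 1 -- 8
  Match 2 -- 6
  Match 3 -- 7
  Match 4 -- 5
  No augmenting path remains.

Step 3: Verify this is maximum:
  Matching size 4 = min(|L|, |R|) = min(4, 6), which is an upper bound, so this matching is maximum.

Maximum matching: {(1,8), (2,6), (3,7), (4,5)}
Size: 4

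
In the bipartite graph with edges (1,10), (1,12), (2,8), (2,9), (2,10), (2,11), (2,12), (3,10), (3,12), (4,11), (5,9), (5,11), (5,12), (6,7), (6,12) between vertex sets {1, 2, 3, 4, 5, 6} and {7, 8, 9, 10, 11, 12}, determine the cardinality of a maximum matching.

Step 1: List the neighbors of each left vertex:
  1: 10, 12
  2: 8, 9, 10, 11, 12
  3: 10, 12
  4: 11
  5: 9, 11, 12
  6: 7, 12

Step 2: Greedily match left vertices, then look for augmenting paths:
  Match 1 -- 10
  Match 2 -- 8
  Match 3 -- 12
  Match 4 -- 11
  Match 5 -- 9
  Match 6 -- 7
  No augmenting path remains.

Step 3: Verify this is maximum:
  Matching size 6 = min(|L|, |R|) = min(6, 6), which is an upper bound, so this matching is maximum.

Maximum matching: {(1,10), (2,8), (3,12), (4,11), (5,9), (6,7)}
Size: 6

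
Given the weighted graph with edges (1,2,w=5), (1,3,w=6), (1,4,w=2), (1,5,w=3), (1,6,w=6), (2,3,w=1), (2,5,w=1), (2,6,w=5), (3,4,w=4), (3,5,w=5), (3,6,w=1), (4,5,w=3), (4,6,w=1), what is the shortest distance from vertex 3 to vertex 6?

Step 1: Build adjacency list with weights:
  1: 2(w=5), 3(w=6), 4(w=2), 5(w=3), 6(w=6)
  2: 1(w=5), 3(w=1), 5(w=1), 6(w=5)
  3: 1(w=6), 2(w=1), 4(w=4), 5(w=5), 6(w=1)
  4: 1(w=2), 3(w=4), 5(w=3), 6(w=1)
  5: 1(w=3), 2(w=1), 3(w=5), 4(w=3)
  6: 1(w=6), 2(w=5), 3(w=1), 4(w=1)

Step 2: Apply Dijkstra's algorithm from vertex 3:
  Visit vertex 3 (distance=0)
    Update dist[1] = 6
    Update dist[2] = 1
    Update dist[4] = 4
    Update dist[5] = 5
    Update dist[6] = 1
  Visit vertex 2 (distance=1)
    Update dist[5] = 2
  Visit vertex 6 (distance=1)
    Update dist[4] = 2

Step 3: Shortest path: 3 -> 6
Total weight: 1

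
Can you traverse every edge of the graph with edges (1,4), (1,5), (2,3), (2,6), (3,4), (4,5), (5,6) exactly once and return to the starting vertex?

Step 1: Find the degree of each vertex:
  deg(1) = 2
  deg(2) = 2
  deg(3) = 2
  deg(4) = 3
  deg(5) = 3
  deg(6) = 2

Step 2: Count vertices with odd degree:
  Odd-degree vertices: 4, 5 (2 total)

Step 3: Apply Euler's theorem:
  - Eulerian circuit exists iff graph is connected and all vertices have even degree
  - Eulerian path exists iff graph is connected and has 0 or 2 odd-degree vertices

Graph is connected with exactly 2 odd-degree vertices (4, 5).
Eulerian path exists (starting and ending at the odd-degree vertices), but no Eulerian circuit.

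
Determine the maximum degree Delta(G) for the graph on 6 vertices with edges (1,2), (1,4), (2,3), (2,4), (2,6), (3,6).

Step 1: Count edges incident to each vertex:
  deg(1) = 2 (neighbors: 2, 4)
  deg(2) = 4 (neighbors: 1, 3, 4, 6)
  deg(3) = 2 (neighbors: 2, 6)
  deg(4) = 2 (neighbors: 1, 2)
  deg(5) = 0 (neighbors: none)
  deg(6) = 2 (neighbors: 2, 3)

Step 2: Find maximum:
  max(2, 4, 2, 2, 0, 2) = 4 (vertex 2)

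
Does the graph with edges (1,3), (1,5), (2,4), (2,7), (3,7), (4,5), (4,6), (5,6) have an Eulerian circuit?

Step 1: Find the degree of each vertex:
  deg(1) = 2
  deg(2) = 2
  deg(3) = 2
  deg(4) = 3
  deg(5) = 3
  deg(6) = 2
  deg(7) = 2

Step 2: Count vertices with odd degree:
  Odd-degree vertices: 4, 5 (2 total)

Step 3: Apply Euler's theorem:
  - Eulerian circuit exists iff graph is connected and all vertices have even degree
  - Eulerian path exists iff graph is connected and has 0 or 2 odd-degree vertices

Graph is connected with exactly 2 odd-degree vertices (4, 5).
Eulerian path exists (starting and ending at the odd-degree vertices), but no Eulerian circuit.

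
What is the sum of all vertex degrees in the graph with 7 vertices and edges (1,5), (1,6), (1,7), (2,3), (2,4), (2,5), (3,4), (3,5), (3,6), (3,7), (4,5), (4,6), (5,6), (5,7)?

Step 1: Count edges incident to each vertex:
  deg(1) = 3 (neighbors: 5, 6, 7)
  deg(2) = 3 (neighbors: 3, 4, 5)
  deg(3) = 5 (neighbors: 2, 4, 5, 6, 7)
  deg(4) = 4 (neighbors: 2, 3, 5, 6)
  deg(5) = 6 (neighbors: 1, 2, 3, 4, 6, 7)
  deg(6) = 4 (neighbors: 1, 3, 4, 5)
  deg(7) = 3 (neighbors: 1, 3, 5)

Step 2: Sum all degrees:
  3 + 3 + 5 + 4 + 6 + 4 + 3 = 28

Verification: sum of degrees = 2 * |E| = 2 * 14 = 28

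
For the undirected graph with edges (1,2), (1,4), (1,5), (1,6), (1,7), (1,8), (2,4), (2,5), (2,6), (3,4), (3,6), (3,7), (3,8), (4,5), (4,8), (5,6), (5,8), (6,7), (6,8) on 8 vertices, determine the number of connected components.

Step 1: Build adjacency list from edges:
  1: 2, 4, 5, 6, 7, 8
  2: 1, 4, 5, 6
  3: 4, 6, 7, 8
  4: 1, 2, 3, 5, 8
  5: 1, 2, 4, 6, 8
  6: 1, 2, 3, 5, 7, 8
  7: 1, 3, 6
  8: 1, 3, 4, 5, 6

Step 2: Run BFS/DFS from vertex 1:
  Visited: {1, 2, 4, 5, 6, 7, 8, 3}
  Reached 8 of 8 vertices

Step 3: All 8 vertices reached from vertex 1, so the graph is connected.
Number of connected components: 1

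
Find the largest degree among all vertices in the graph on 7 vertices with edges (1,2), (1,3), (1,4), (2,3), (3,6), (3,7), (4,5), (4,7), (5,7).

Step 1: Count edges incident to each vertex:
  deg(1) = 3 (neighbors: 2, 3, 4)
  deg(2) = 2 (neighbors: 1, 3)
  deg(3) = 4 (neighbors: 1, 2, 6, 7)
  deg(4) = 3 (neighbors: 1, 5, 7)
  deg(5) = 2 (neighbors: 4, 7)
  deg(6) = 1 (neighbors: 3)
  deg(7) = 3 (neighbors: 3, 4, 5)

Step 2: Find maximum:
  max(3, 2, 4, 3, 2, 1, 3) = 4 (vertex 3)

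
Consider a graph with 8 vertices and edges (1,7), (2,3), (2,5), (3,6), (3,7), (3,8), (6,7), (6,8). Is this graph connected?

Step 1: Build adjacency list from edges:
  1: 7
  2: 3, 5
  3: 2, 6, 7, 8
  4: (none)
  5: 2
  6: 3, 7, 8
  7: 1, 3, 6
  8: 3, 6

Step 2: Run BFS/DFS from vertex 1:
  Visited: {1, 7, 3, 6, 2, 8, 5}
  Reached 7 of 8 vertices

Step 3: Only 7 of 8 vertices reached. Graph is disconnected.
Connected components: {1, 2, 3, 5, 6, 7, 8}, {4}
Answer: No, the graph is not connected (2 components).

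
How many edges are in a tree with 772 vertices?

A tree on n vertices always has exactly n - 1 edges.
For n = 772: edges = 772 - 1 = 771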